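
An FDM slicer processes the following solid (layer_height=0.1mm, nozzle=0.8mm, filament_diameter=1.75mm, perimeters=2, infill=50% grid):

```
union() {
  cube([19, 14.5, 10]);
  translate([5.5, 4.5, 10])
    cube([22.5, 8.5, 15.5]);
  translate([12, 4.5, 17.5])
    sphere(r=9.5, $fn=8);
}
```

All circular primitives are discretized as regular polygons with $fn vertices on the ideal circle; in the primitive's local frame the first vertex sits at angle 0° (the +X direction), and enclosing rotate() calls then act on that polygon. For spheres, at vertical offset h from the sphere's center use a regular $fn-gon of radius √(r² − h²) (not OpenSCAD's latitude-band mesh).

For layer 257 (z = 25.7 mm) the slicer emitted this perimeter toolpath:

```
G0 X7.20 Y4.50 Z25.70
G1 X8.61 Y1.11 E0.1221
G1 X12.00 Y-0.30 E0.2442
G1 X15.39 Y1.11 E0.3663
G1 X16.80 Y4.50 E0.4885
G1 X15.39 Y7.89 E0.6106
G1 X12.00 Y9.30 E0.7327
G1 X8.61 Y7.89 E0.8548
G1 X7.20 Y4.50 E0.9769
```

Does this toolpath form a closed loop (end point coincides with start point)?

yes

Start point (G0): (7.20, 4.50). End point (last G1): the path returns to the start — closed.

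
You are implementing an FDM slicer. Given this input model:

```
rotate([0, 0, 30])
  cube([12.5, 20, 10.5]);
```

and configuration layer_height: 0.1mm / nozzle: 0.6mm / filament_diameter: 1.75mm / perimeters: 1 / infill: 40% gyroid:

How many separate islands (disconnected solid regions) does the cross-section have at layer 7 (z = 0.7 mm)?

1

At z = 0.7 mm: the cube is present — its section is the full 12.5×20 rectangle; (whole slice rotated 30° about Z — lengths, areas and connectivity unchanged). Overall, the cross-section is a single solid region. Island count = 1.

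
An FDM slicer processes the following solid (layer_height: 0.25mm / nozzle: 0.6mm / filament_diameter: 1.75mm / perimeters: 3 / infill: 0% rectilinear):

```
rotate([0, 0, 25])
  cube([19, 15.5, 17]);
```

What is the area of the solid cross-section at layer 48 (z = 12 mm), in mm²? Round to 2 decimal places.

At z = 12 mm: the 19×15.5 cube contributes its full rectangle (area 294.50 mm²); (whole slice rotated 25° about Z — lengths, areas and connectivity unchanged). Overall, the cross-section is a single solid region. Net area = 294.50 mm².

294.50 mm²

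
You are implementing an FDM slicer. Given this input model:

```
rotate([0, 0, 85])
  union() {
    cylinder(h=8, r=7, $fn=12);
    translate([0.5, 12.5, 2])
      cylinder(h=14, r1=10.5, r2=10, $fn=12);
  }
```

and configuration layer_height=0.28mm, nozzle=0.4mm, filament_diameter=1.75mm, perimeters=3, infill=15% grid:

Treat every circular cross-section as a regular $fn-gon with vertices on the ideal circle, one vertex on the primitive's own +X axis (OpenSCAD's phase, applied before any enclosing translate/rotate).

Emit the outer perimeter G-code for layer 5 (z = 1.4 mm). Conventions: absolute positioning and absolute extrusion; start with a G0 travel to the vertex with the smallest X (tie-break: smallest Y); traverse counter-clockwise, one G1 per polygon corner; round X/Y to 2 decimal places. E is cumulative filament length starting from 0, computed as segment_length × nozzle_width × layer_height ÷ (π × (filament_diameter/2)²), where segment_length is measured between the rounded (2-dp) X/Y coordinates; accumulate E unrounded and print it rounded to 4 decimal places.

At z = 1.4 mm: the cylinder: section is a regular 12-gon, circumradius r=7; the cone at (0.5, 12.5) is not intersected at this z (z outside [2, 16]); Taking the union: only the r=7 cylinder is present, so the union is just that shape — 1 connected region; (whole slice rotated 85° about Z — lengths, areas and connectivity unchanged). The outline is a single polygon with 12 vertices. Extrusion per mm of travel: 0.4 × 0.28 / (π × 0.875²) = 0.046564. Accumulating E over each segment gives final E = 2.0240.

G0 X-6.97 Y0.61 Z1.40
G1 X-6.34 Y-2.96 E0.1688
G1 X-4.02 Y-5.73 E0.3370
G1 X-0.61 Y-6.97 E0.5060
G1 X2.96 Y-6.34 E0.6748
G1 X5.73 Y-4.02 E0.8431
G1 X6.97 Y-0.61 E1.0120
G1 X6.34 Y2.96 E1.1808
G1 X4.02 Y5.73 E1.3491
G1 X0.61 Y6.97 E1.5180
G1 X-2.96 Y6.34 E1.6868
G1 X-5.73 Y4.02 E1.8551
G1 X-6.97 Y0.61 E2.0240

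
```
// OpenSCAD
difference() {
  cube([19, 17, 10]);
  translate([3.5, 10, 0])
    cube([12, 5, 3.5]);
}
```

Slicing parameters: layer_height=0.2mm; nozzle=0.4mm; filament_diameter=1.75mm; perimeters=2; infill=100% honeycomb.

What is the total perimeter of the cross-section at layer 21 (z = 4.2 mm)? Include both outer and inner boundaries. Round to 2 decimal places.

72.00 mm

At z = 4.2 mm: the 19×17 cube contributes its full rectangle (perimeter 72.00 mm); the cube at (3.5, 10) is absent (z outside [0, 3.5]); Subtracting the remaining from the first: none of the subtracted shapes is present at this height, so the 19×17 cube is unchanged — boundary = 72.00 mm. Overall, the cross-section is a single solid region. Total boundary length (outer) = 72.00 mm.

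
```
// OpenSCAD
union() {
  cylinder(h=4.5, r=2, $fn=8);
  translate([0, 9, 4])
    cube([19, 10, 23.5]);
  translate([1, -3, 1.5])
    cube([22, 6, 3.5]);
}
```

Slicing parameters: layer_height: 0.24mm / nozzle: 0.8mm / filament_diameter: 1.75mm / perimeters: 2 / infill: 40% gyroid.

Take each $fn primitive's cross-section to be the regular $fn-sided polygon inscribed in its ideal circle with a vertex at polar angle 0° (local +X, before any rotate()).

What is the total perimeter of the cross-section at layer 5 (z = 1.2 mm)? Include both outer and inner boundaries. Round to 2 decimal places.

12.25 mm

At z = 1.2 mm: the r=2 cylinder contributes a regular 8-gon of circumradius 2 (perimeter = 2·8·2.000·sin(180°/8) = 12.25 mm); the cube at (0, 9) does not reach this height (z outside [4, 27.5]); the cube at (1, -3) is not intersected at this z (z outside [1.5, 5]); Combining (union): only the r=2 cylinder is present, so the union is just that shape — boundary = 12.25 mm. Overall, the cross-section is a single solid region. Total boundary length (outer) = 12.25 mm.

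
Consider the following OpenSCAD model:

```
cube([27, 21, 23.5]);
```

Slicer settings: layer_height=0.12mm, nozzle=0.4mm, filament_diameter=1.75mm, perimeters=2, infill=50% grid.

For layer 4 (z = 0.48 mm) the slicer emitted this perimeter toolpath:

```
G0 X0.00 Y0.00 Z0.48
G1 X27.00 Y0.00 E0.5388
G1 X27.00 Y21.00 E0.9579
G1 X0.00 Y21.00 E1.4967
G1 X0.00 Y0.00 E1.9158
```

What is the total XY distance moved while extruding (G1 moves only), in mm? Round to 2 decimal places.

96.00 mm

Sum the Euclidean lengths of each G1 segment: total = 96.00 mm.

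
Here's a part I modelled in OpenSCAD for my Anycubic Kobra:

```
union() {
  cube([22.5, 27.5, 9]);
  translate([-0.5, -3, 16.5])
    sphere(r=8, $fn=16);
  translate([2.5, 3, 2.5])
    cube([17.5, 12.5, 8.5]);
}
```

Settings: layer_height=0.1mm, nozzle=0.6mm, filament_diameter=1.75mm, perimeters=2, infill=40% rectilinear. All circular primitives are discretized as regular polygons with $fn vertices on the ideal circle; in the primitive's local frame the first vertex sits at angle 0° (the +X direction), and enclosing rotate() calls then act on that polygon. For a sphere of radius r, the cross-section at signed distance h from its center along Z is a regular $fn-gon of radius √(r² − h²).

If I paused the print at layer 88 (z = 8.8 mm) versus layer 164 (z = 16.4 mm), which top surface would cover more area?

Layer 88 (z = 8.8): the cube (footprint 22.5×27.5) is included at this height (area 618.75 mm²); the r=8 sphere at (-0.5, -3) contributes a regular 16-gon of circumradius √(8²−7.7²) = 2.170 (area = (16/2)·2.170²·sin(360°/16) = 14.42 mm²); the cube at (2.5, 3) (footprint 17.5×12.5) is included at this height (area 218.75 mm²); Merging all regions: the regions partially overlap — summed areas 851.92 mm² minus the doubly-counted overlap 218.75 mm² gives 633.17 mm² — area = 633.17 mm². So its area = 633.17 mm². Layer 164 (z = 16.4): the cube is not intersected at this z (z outside [0, 9]); the r=8 sphere at (-0.5, -3) contributes a regular 16-gon of circumradius √(8²−0.1²) = 7.999 (area = (16/2)·7.999²·sin(360°/16) = 195.90 mm²); the cube at (2.5, 3) is absent (z outside [2.5, 11]); Taking the union: only the r=8 sphere at (-0.5, -3) is present, so the union is just that shape — area = 195.90 mm². So its area = 195.90 mm². Layer 88 is larger (633.17 vs 195.90 mm²).

layer 88 (z = 8.8 mm)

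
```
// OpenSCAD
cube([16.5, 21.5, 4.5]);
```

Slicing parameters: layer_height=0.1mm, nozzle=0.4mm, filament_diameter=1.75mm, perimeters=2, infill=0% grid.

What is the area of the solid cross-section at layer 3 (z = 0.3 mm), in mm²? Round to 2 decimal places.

At z = 0.3 mm: the cube (footprint 16.5×21.5) is included at this height (area 354.75 mm²). Overall, the cross-section is a single solid region. Net area = 354.75 mm².

354.75 mm²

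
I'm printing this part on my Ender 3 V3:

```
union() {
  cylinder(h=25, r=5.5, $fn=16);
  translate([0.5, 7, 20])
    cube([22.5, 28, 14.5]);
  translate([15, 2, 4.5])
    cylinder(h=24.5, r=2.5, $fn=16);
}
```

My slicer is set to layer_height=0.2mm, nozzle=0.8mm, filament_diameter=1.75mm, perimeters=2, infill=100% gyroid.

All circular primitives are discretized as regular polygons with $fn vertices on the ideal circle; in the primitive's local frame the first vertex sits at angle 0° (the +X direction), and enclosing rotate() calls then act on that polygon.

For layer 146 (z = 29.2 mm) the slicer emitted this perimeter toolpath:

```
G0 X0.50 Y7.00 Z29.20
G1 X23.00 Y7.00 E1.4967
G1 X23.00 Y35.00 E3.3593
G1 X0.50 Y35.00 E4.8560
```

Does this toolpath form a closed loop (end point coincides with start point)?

no

Start point (G0): (0.50, 7.00). End point (last G1): the path does not return to the start — open.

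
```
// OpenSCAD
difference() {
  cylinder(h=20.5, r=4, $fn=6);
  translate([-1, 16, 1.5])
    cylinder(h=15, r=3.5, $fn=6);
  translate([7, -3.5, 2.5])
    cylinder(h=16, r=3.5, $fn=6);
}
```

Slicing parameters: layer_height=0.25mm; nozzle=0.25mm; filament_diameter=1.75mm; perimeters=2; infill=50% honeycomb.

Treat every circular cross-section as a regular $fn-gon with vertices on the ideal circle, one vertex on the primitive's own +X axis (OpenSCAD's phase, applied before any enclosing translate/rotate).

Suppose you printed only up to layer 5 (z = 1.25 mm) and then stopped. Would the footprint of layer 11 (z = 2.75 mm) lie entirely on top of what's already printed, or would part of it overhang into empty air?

Compare the two slices. At z = 1.25: the cylinder: section is a regular 6-gon, circumradius r=4 (area = (6/2)·4.000²·sin(360°/6) = 41.57 mm²); the cylinder at (-1, 16) is not intersected at this z (z outside [1.5, 16.5]); the cylinder at (7, -3.5) is absent (z outside [2.5, 18.5]); Taking the first minus the rest: none of the subtracted shapes is present at this height, so the r=4 cylinder is unchanged — area = 41.57 mm². At z = 2.75: the r=4 cylinder contributes a regular 6-gon of circumradius 4 (area = (6/2)·4.000²·sin(360°/6) = 41.57 mm²); the r=3.5 cylinder at (-1, 16) contributes a regular 6-gon of circumradius 3.5 (area = (6/2)·3.500²·sin(360°/6) = 31.83 mm²); the cylinder at (7, -3.5): section is a regular 6-gon, circumradius r=3.5 (area = (6/2)·3.500²·sin(360°/6) = 31.83 mm²); After the difference (first − rest): starting from the r=4 cylinder (41.57 mm²), the r=3.5 cylinder at (-1, 16) misses the remaining region (no effect); the r=3.5 cylinder at (7, -3.5) misses the remaining region (no effect) — area = 41.57 mm². Checking containment: the cross-section at z = 2.75 is a subset of the cross-section at z = 1.25.

entirely on top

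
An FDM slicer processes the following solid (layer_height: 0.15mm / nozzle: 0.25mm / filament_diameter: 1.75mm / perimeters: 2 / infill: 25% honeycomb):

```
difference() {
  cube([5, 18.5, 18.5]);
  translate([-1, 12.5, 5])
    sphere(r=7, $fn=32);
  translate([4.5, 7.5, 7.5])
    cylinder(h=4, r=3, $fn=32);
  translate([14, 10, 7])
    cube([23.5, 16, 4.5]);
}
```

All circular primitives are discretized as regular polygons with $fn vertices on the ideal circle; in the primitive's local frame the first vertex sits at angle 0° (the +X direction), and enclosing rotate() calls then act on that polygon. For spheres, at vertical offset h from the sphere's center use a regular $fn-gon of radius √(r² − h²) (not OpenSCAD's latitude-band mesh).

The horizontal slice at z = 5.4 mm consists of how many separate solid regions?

At z = 5.4 mm: the cube (footprint 5×18.5) is included at this height; the r=7 sphere at (-1, 12.5) slices to a regular 32-gon of circumradius 6.989 (√(r²−h²) with h=0.4 from center); the cylinder at (4.5, 7.5) is not intersected at this z (z outside [7.5, 11.5]); the cube at (14, 10) is not intersected at this z (z outside [7, 11.5]); After the difference (first − rest): starting from the 5×18.5 cube, the r=7 sphere at (-1, 12.5) partially overlaps it — only the 56.35 mm² overlap (of its 152.45 mm²) is removed, clipping the outline — 2 connected regions. The result has 2 disconnected regions.

2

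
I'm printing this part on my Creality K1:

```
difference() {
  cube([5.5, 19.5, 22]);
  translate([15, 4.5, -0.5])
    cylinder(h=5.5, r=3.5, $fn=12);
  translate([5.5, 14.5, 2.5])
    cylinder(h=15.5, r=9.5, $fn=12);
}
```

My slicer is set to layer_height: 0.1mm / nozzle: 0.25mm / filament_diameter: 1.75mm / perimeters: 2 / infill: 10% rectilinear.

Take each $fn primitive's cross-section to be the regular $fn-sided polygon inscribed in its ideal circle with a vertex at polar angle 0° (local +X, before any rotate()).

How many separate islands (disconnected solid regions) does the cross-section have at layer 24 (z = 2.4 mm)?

At z = 2.4 mm: the cube is present — its section is the full 5.5×19.5 rectangle; the r=3.5 cylinder at (15, 4.5) gives a regular 12-gon of circumradius 3.5 (constant along its height); the cylinder at (5.5, 14.5) does not reach this height (z outside [2.5, 18]); Taking the first minus the rest: starting from the 5.5×19.5 cube, the r=3.5 cylinder at (15, 4.5) misses the remaining region (no effect) — 1 connected region. Overall, the cross-section is a single solid region. Island count = 1.

1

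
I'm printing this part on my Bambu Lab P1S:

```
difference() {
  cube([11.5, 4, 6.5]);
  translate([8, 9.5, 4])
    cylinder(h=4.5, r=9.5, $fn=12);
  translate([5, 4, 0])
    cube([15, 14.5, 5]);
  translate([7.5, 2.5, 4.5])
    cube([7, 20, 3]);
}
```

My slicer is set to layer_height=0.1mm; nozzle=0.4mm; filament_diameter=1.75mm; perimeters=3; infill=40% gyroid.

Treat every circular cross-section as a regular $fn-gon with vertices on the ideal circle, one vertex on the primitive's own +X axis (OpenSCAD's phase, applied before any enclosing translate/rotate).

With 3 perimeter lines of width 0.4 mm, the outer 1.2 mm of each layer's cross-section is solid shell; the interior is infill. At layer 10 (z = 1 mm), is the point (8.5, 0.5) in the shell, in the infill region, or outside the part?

At z = 1 mm: the cube is present — its section is the full 11.5×4 rectangle; the cylinder at (8, 9.5) is not intersected at this z (z outside [4, 8.5]); the cube at (5, 4) is present — its section is the full 15×14.5 rectangle; the cube at (7.5, 2.5) does not reach this height (z outside [4.5, 7.5]); After the difference (first − rest): starting from the 11.5×4 cube, the 15×14.5 cube at (5, 4) misses the remaining region (no effect) — 1 connected region. Overall, the cross-section is a single solid region. The nearest boundary edge runs (11.50, 0.00)→(0.00, 0.00); distance from the point to it = 0.50 mm. The point is inside the cross-section, 0.50 mm from the nearest boundary — within the 1.2 mm shell band (3 × 0.4).

shell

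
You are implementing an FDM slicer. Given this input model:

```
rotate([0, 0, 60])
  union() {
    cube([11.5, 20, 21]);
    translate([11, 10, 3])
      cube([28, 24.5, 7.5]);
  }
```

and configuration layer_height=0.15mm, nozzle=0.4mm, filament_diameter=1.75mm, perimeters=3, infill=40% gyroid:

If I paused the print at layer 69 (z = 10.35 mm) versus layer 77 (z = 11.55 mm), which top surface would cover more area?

Layer 69 (z = 10.35): the cube is present — its section is the full 11.5×20 rectangle (area 230.00 mm²); the 28×24.5 cube at (11, 10) contributes its full rectangle (area 686.00 mm²); Combining (union): the regions partially overlap — summed areas 916.00 mm² minus the doubly-counted overlap 5.00 mm² gives 911.00 mm² — area = 911.00 mm²; (whole slice rotated 60° about Z — lengths, areas and connectivity unchanged). So its area = 911.00 mm². Layer 77 (z = 11.55): the cube is present — its section is the full 11.5×20 rectangle (area 230.00 mm²); the cube at (11, 10) does not reach this height (z outside [3, 10.5]); Merging all regions: only the 11.5×20 cube is present, so the union is just that shape — area = 230.00 mm²; (rotated 60° about Z; rotation is an isometry so areas/perimeters/island counts are preserved). So its area = 230.00 mm². Layer 69 is larger (911.00 vs 230.00 mm²).

layer 69 (z = 10.35 mm)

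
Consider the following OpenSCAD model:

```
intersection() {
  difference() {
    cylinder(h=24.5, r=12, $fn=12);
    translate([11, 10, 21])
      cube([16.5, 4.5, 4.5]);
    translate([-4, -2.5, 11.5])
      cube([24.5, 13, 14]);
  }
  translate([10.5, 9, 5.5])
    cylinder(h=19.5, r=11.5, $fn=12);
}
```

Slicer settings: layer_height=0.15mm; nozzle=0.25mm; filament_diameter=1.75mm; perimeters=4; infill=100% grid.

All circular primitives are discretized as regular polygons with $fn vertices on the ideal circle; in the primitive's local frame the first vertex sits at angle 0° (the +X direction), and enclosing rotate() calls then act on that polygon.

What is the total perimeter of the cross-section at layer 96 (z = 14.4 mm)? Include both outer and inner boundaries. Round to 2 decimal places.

At z = 14.4 mm: the r=12 cylinder contributes a regular 12-gon of circumradius 12 (perimeter = 2·12·12.000·sin(180°/12) = 74.54 mm); the cube at (11, 10) does not reach this height (z outside [21, 25.5]); the cube at (-4, -2.5) is present — its section is the full 24.5×13 rectangle (perimeter 75.00 mm); Subtracting the remaining from the first: starting from the r=12 cylinder, the 24.5×13 cube at (-4, -2.5) partially overlaps it — only the 184.96 mm² overlap (of its 318.50 mm²) is removed, clipping the outline — boundary = 97.04 mm; the r=11.5 cylinder at (10.5, 9) gives a regular 12-gon of circumradius 11.5 (constant along its height) (perimeter = 2·12·11.500·sin(180°/12) = 71.43 mm); After intersecting: the r=11.5 cylinder at (10.5, 9) partially overlaps that combined region; clipping to the common part keeps 4.79 mm² — boundary = 13.70 mm. Overall, the cross-section is a single solid region. Total boundary length (outer) = 13.70 mm.

13.70 mm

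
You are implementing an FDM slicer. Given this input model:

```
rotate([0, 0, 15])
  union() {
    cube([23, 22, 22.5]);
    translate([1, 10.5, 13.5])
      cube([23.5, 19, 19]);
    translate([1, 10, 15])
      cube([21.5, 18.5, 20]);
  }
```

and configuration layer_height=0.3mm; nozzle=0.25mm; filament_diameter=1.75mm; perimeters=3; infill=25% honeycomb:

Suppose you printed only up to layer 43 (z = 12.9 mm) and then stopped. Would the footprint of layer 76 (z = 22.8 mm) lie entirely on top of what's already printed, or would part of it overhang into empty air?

part overhangs

Compare the two slices. At z = 12.9: the cube is present — its section is the full 23×22 rectangle (area 506.00 mm²); the cube at (1, 10.5) is absent (z outside [13.5, 32.5]); the cube at (1, 10) is not intersected at this z (z outside [15, 35]); Taking the union: only the 23×22 cube is present, so the union is just that shape — area = 506.00 mm²; (rotated 15° about Z; rotation is an isometry so areas/perimeters/island counts are preserved). At z = 22.8: the cube does not reach this height (z outside [0, 22.5]); the 23.5×19 cube at (1, 10.5) contributes its full rectangle (area 446.50 mm²); the cube at (1, 10) is present — its section is the full 21.5×18.5 rectangle (area 397.75 mm²); Merging all regions: the regions partially overlap — summed areas 844.25 mm² minus the doubly-counted overlap 387.00 mm² gives 457.25 mm² — area = 457.25 mm²; (rotated 15° about Z; rotation is an isometry so areas/perimeters/island counts are preserved). Checking containment: at z = 22.8 the cross-section extends beyond the z = 12.9 cross-section by about 193.50 mm².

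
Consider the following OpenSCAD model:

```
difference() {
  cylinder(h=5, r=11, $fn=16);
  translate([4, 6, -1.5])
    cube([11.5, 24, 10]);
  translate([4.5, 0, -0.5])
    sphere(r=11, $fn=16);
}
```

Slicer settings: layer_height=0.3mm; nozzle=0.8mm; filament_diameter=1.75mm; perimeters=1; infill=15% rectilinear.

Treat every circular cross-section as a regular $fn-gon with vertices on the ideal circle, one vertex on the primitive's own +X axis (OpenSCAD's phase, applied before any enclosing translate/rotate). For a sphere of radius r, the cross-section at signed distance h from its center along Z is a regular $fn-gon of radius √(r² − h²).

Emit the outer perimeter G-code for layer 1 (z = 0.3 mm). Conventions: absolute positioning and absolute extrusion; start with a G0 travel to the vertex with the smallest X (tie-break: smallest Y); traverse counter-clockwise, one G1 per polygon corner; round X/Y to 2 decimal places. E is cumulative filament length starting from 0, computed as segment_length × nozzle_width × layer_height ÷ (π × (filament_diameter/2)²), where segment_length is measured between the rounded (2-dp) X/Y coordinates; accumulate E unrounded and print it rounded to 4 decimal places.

At z = 0.3 mm: the r=11 cylinder contributes a regular 16-gon of circumradius 11; the cube at (4, 6) is present — its section is the full 11.5×24 rectangle; the r=11 sphere at (4.5, 0) slices to a regular 16-gon of circumradius 10.971 (√(r²−h²) with h=0.8 from center); After the difference (first − rest): starting from the r=11 cylinder, the 11.5×24 cube at (4, 6) partially overlaps it — only the 12.53 mm² overlap (of its 276.00 mm²) is removed, clipping the outline; the r=11 sphere at (4.5, 0) partially overlaps it — only the 260.07 mm² overlap (of its 368.48 mm²) is removed, clipping the outline — 1 connected region. The outline is a single polygon with 18 vertices. Extrusion per mm of travel: 0.8 × 0.3 / (π × 0.875²) = 0.099780. Accumulating E over each segment gives final E = 6.8723.

G0 X-11.00 Y0.00 Z0.30
G1 X-10.16 Y-4.21 E0.4284
G1 X-7.78 Y-7.78 E0.8565
G1 X-4.21 Y-10.16 E1.2846
G1 X0.00 Y-11.00 E1.7129
G1 X2.32 Y-10.54 E1.9489
G1 X0.30 Y-10.14 E2.1544
G1 X-3.26 Y-7.76 E2.5817
G1 X-5.64 Y-4.20 E3.0090
G1 X-6.47 Y0.00 E3.4362
G1 X-5.64 Y4.20 E3.8634
G1 X-3.26 Y7.76 E4.2906
G1 X0.30 Y10.14 E4.7179
G1 X2.32 Y10.54 E4.9234
G1 X0.00 Y11.00 E5.1594
G1 X-4.21 Y10.16 E5.5878
G1 X-7.78 Y7.78 E6.0159
G1 X-10.16 Y4.21 E6.4440
G1 X-11.00 Y0.00 E6.8723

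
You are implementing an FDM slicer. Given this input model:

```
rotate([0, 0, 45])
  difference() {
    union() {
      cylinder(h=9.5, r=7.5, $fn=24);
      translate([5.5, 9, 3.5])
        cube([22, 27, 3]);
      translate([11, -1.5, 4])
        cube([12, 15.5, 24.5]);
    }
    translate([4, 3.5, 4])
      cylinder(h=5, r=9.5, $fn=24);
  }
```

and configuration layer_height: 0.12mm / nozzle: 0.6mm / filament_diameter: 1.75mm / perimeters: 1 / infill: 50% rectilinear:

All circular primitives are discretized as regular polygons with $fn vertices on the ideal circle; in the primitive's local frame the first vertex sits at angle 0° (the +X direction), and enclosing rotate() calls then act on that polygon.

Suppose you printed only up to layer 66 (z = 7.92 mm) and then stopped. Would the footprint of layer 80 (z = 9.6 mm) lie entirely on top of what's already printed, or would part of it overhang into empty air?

Compare the two slices. At z = 7.92: the cylinder: section is a regular 24-gon, circumradius r=7.5 (area = (24/2)·7.500²·sin(360°/24) = 174.70 mm²); the cube at (5.5, 9) does not reach this height (z outside [3.5, 6.5]); the cube at (11, -1.5) (footprint 12×15.5) is included at this height (area 186.00 mm²); Taking the union: the 2 present regions are separate (no shared area or edge), so areas and boundary lengths simply add and each stays a separate island — area = 360.70 mm²; the cylinder at (4, 3.5): section is a regular 24-gon, circumradius r=9.5 (area = (24/2)·9.500²·sin(360°/24) = 280.30 mm²); Taking the first minus the rest: starting from that combined region (360.70 mm²), the r=9.5 cylinder at (4, 3.5) partially overlaps it — only the 153.06 mm² overlap (of its 280.30 mm²) is removed, clipping the outline — area = 207.65 mm²; (rotated 45° about Z; rotation is an isometry so areas/perimeters/island counts are preserved). At z = 9.6: the cylinder is absent (z outside [0, 9.5]); the cube at (5.5, 9) is absent (z outside [3.5, 6.5]); the 12×15.5 cube at (11, -1.5) contributes its full rectangle (area 186.00 mm²); Taking the union: only the 12×15.5 cube at (11, -1.5) is present, so the union is just that shape — area = 186.00 mm²; the cylinder at (4, 3.5) does not reach this height (z outside [4, 9]); Subtracting the remaining from the first: none of the subtracted shapes is present at this height, so the result so far is unchanged — area = 186.00 mm²; (whole slice rotated 45° about Z — lengths, areas and connectivity unchanged). Checking containment: at z = 9.6 the cross-section extends beyond the z = 7.92 cross-section by about 20.56 mm².

part overhangs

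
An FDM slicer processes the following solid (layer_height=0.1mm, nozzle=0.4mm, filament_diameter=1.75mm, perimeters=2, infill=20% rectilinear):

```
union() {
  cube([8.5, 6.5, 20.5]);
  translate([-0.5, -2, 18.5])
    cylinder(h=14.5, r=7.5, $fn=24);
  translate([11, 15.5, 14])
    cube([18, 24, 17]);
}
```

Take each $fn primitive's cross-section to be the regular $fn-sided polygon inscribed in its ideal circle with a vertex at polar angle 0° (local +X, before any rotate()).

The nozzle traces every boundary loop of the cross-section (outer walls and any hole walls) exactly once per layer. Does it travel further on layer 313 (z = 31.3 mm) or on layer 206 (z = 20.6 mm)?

Layer 313 (z = 31.3): the cube is not intersected at this z (z outside [0, 20.5]); the r=7.5 cylinder at (-0.5, -2) gives a regular 24-gon of circumradius 7.5 (constant along its height) (perimeter = 2·24·7.500·sin(180°/24) = 46.99 mm); the cube at (11, 15.5) does not reach this height (z outside [14, 31]); Merging all regions: only the r=7.5 cylinder at (-0.5, -2) is present, so the union is just that shape — boundary = 46.99 mm. So its perimeter = 46.99 mm. Layer 206 (z = 20.6): the cube is absent (z outside [0, 20.5]); the r=7.5 cylinder at (-0.5, -2) contributes a regular 24-gon of circumradius 7.5 (perimeter = 2·24·7.500·sin(180°/24) = 46.99 mm); the 18×24 cube at (11, 15.5) contributes its full rectangle (perimeter 84.00 mm); Combining (union): the 2 present regions are separate (no shared area or edge), so areas and boundary lengths simply add and each stays a separate island — boundary = 130.99 mm. So its perimeter = 130.99 mm. Layer 206 is larger (130.99 vs 46.99 mm).

layer 206 (z = 20.6 mm)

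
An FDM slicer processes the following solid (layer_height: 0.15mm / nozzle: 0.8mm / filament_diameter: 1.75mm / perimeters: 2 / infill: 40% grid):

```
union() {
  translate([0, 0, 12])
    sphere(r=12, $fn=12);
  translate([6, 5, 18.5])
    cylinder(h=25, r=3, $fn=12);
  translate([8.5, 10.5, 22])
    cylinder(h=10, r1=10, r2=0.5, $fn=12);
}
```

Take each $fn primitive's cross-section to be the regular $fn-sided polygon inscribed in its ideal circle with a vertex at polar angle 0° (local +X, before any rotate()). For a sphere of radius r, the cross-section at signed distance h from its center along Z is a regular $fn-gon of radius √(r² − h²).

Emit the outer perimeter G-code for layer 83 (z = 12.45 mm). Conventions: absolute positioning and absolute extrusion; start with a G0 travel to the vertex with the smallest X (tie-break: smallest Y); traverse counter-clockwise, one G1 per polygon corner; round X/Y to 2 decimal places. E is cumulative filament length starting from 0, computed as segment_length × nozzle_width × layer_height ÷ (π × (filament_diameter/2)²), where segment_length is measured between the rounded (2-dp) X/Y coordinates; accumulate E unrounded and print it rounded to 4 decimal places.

At z = 12.45 mm: the r=12 sphere contributes a regular 12-gon of circumradius √(12²−0.45²) = 11.992; the cylinder at (6, 5) does not reach this height (z outside [18.5, 43.5]); the cone at (8.5, 10.5) is absent (z outside [22, 32]); Taking the union: only the r=12 sphere is present, so the union is just that shape — 1 connected region. The outline is a single polygon with 12 vertices. Extrusion per mm of travel: 0.8 × 0.15 / (π × 0.875²) = 0.049890. Accumulating E over each segment gives final E = 3.7156.

G0 X-11.99 Y0.00 Z12.45
G1 X-10.38 Y-6.00 E0.3099
G1 X-6.00 Y-10.38 E0.6190
G1 X0.00 Y-11.99 E0.9289
G1 X6.00 Y-10.38 E1.2388
G1 X10.38 Y-6.00 E1.5479
G1 X11.99 Y0.00 E1.8578
G1 X10.38 Y6.00 E2.1677
G1 X6.00 Y10.38 E2.4768
G1 X0.00 Y11.99 E2.7867
G1 X-6.00 Y10.38 E3.0966
G1 X-10.38 Y6.00 E3.4056
G1 X-11.99 Y0.00 E3.7156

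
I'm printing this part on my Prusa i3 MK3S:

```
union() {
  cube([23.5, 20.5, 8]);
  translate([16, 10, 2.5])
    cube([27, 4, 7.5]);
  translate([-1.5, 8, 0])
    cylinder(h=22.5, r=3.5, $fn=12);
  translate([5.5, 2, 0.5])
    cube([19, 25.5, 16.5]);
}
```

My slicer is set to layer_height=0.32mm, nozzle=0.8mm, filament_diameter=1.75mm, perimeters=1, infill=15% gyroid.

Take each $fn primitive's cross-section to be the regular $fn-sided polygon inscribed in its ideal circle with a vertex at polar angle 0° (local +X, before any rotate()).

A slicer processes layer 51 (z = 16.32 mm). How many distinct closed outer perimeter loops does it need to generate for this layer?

2

At z = 16.32 mm: the cube does not reach this height (z outside [0, 8]); the cube at (16, 10) is absent (z outside [2.5, 10]); the r=3.5 cylinder at (-1.5, 8) gives a regular 12-gon of circumradius 3.5 (constant along its height); the cube at (5.5, 2) (footprint 19×25.5) is included at this height; Merging all regions: the 2 present regions are separate (no shared area or edge), so areas and boundary lengths simply add and each stays a separate island — 2 connected regions. The result has 2 disconnected regions.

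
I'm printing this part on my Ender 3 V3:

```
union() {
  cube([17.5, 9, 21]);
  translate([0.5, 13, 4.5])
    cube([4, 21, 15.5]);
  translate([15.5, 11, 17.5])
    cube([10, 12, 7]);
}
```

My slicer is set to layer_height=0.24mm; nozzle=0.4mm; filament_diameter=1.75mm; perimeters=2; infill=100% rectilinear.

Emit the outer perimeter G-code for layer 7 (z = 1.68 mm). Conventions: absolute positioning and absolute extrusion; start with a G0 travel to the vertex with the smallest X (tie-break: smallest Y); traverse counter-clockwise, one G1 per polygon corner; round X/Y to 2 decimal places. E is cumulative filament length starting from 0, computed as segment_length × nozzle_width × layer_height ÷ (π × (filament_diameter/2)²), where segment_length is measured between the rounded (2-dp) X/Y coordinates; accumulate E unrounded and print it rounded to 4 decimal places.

G0 X0.00 Y0.00 Z1.68
G1 X17.50 Y0.00 E0.6985
G1 X17.50 Y9.00 E1.0577
G1 X0.00 Y9.00 E1.7561
G1 X0.00 Y0.00 E2.1153

At z = 1.68 mm: the 17.5×9 cube contributes its full rectangle; the cube at (0.5, 13) is not intersected at this z (z outside [4.5, 20]); the cube at (15.5, 11) does not reach this height (z outside [17.5, 24.5]); Merging all regions: only the 17.5×9 cube is present, so the union is just that shape — 1 connected region. The outline is a single polygon with 4 vertices. Extrusion per mm of travel: 0.4 × 0.24 / (π × 0.875²) = 0.039912. Accumulating E over each segment gives final E = 2.1153.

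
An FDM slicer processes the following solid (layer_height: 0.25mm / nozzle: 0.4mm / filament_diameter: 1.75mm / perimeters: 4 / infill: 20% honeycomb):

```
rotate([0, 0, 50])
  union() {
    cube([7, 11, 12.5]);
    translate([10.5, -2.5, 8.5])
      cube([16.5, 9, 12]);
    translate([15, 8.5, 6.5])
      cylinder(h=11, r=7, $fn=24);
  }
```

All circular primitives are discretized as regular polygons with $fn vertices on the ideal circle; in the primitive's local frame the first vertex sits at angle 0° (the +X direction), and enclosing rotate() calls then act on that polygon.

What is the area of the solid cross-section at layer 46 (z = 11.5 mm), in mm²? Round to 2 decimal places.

333.40 mm²

At z = 11.5 mm: the 7×11 cube contributes its full rectangle (area 77.00 mm²); the 16.5×9 cube at (10.5, -2.5) contributes its full rectangle (area 148.50 mm²); the cylinder at (15, 8.5): section is a regular 24-gon, circumradius r=7 (area = (24/2)·7.000²·sin(360°/24) = 152.19 mm²); Merging all regions: the regions partially overlap — summed areas 377.69 mm² minus the doubly-counted overlap 44.28 mm² gives 333.40 mm² — area = 333.40 mm²; (rotated 50° about Z; rotation is an isometry so areas/perimeters/island counts are preserved). Overall, the cross-section has 2 separate islands. Net area = 333.40 mm².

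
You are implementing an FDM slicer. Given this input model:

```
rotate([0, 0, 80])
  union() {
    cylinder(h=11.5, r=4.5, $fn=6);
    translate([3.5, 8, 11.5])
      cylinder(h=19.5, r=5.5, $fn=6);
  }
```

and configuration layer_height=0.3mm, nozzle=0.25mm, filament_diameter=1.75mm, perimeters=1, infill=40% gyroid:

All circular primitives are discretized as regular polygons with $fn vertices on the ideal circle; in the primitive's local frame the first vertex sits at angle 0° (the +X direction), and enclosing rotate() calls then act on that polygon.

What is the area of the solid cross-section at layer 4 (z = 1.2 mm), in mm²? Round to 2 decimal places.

52.61 mm²

At z = 1.2 mm: the r=4.5 cylinder contributes a regular 6-gon of circumradius 4.5 (area = (6/2)·4.500²·sin(360°/6) = 52.61 mm²); the cylinder at (3.5, 8) is not intersected at this z (z outside [11.5, 31]); Merging all regions: only the r=4.5 cylinder is present, so the union is just that shape — area = 52.61 mm²; (rotated 80° about Z; rotation is an isometry so areas/perimeters/island counts are preserved). Overall, the cross-section is a single solid region. Net area = 52.61 mm².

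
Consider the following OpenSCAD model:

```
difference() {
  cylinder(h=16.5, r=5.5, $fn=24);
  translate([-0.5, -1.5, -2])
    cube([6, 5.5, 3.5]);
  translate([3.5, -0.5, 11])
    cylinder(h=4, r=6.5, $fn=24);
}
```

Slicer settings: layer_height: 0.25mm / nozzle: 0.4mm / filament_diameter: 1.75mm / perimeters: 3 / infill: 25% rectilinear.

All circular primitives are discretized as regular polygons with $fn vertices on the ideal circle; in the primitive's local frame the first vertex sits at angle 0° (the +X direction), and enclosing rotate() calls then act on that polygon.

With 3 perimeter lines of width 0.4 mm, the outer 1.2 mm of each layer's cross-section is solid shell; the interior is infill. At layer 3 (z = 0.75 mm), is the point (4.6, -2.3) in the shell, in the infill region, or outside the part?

At z = 0.75 mm: the r=5.5 cylinder contributes a regular 24-gon of circumradius 5.5; the cube at (-0.5, -1.5) is present — its section is the full 6×5.5 rectangle; the cylinder at (3.5, -0.5) does not reach this height (z outside [11, 15]); Subtracting the remaining from the first: starting from the r=5.5 cylinder, the 6×5.5 cube at (-0.5, -1.5) partially overlaps it — only the 30.58 mm² overlap (of its 33.00 mm²) is removed, clipping the outline — 1 connected region. Overall, the cross-section is a single solid region. The nearest boundary edge runs (5.28, -1.50)→(4.76, -2.75); distance from the point to it = 0.32 mm. The point is inside the cross-section, 0.32 mm from the nearest boundary — within the 1.2 mm shell band (3 × 0.4).

shell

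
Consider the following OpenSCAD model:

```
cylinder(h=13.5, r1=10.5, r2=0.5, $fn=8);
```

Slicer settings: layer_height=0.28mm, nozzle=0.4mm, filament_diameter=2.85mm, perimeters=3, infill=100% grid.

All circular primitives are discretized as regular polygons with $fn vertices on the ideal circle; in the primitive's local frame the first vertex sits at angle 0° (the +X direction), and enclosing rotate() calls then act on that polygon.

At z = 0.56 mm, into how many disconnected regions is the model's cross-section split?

1

At z = 0.56 mm: the cone contributes a regular 8-gon of circumradius 10.085 (interpolated between r1=10.5 and r2=0.5 at t=0.041). The result has 1 disconnected region.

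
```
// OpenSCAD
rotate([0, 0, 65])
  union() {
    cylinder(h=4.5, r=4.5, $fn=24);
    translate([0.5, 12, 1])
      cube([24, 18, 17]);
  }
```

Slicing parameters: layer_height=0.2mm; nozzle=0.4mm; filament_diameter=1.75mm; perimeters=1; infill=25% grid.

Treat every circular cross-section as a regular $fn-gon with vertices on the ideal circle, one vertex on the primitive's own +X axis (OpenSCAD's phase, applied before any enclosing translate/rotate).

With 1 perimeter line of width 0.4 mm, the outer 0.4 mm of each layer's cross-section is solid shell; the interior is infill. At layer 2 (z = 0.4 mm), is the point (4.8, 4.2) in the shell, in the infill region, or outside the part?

outside

At z = 0.4 mm: the r=4.5 cylinder contributes a regular 24-gon of circumradius 4.5; the cube at (0.5, 12) does not reach this height (z outside [1, 18]); Combining (union): only the r=4.5 cylinder is present, so the union is just that shape — 1 connected region; (rotated 65° about Z; rotation is an isometry so areas/perimeters/island counts are preserved). Overall, the cross-section is a single solid region. Undo the 65° rotation: the query point maps to (5.835, -2.575) in the un-rotated model frame. The nearest boundary edge runs (3.90, -2.25)→(4.35, -1.16); distance from the point to it = 1.91 mm. The point is not inside any of the regions above, so it lies outside the cross-section (1.91 mm from the nearest boundary).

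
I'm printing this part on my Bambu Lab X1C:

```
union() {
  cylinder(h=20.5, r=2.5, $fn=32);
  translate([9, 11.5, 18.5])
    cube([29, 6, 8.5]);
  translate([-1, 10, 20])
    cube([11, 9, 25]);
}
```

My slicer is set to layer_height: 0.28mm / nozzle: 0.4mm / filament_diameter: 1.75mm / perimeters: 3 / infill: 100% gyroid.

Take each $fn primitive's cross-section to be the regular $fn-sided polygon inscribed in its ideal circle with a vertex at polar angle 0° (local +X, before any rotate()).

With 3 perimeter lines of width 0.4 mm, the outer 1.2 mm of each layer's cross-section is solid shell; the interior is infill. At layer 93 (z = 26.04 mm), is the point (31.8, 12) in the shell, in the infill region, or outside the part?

At z = 26.04 mm: the cylinder is not intersected at this z (z outside [0, 20.5]); the cube at (9, 11.5) is present — its section is the full 29×6 rectangle; the cube at (-1, 10) is present — its section is the full 11×9 rectangle; Merging all regions: the regions partially overlap (shared area 6.00 mm²), so overlapping operands fuse into one piece — 1 connected region. Overall, the cross-section is a single solid region. The nearest boundary edge runs (38.00, 11.50)→(10.00, 11.50); distance from the point to it = 0.50 mm. The point is inside the cross-section, 0.50 mm from the nearest boundary — within the 1.2 mm shell band (3 × 0.4).

shell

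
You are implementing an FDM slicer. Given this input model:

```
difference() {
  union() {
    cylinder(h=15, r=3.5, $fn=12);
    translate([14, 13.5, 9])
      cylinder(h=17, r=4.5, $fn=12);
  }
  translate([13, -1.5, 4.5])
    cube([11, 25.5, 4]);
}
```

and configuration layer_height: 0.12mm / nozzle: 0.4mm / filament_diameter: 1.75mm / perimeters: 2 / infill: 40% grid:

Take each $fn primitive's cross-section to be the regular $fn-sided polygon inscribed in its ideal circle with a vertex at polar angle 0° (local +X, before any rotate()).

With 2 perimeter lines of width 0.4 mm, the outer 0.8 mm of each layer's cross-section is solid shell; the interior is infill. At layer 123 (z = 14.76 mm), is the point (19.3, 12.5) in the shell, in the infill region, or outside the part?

outside

At z = 14.76 mm: the cylinder: section is a regular 12-gon, circumradius r=3.5; the cylinder at (14, 13.5): section is a regular 12-gon, circumradius r=4.5; Merging all regions: the 2 present regions are separate (no shared area or edge), so areas and boundary lengths simply add and each stays a separate island — 2 connected regions; the cube at (13, -1.5) is absent (z outside [4.5, 8.5]); Subtracting the remaining from the first: none of the subtracted shapes is present at this height, so that combined region is unchanged — 2 connected regions. Overall, the cross-section has 2 separate islands. The nearest boundary edge runs (18.50, 13.50)→(17.90, 11.25); distance from the point to it = 1.03 mm. The point is not inside any of the regions above, so it lies outside the cross-section (1.03 mm from the nearest boundary).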